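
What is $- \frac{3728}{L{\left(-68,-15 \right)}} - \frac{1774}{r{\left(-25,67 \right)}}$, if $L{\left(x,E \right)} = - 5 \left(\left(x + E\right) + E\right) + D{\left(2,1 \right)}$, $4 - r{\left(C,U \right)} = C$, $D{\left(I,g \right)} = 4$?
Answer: $- \frac{492234}{7163} \approx -68.719$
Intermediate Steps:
$r{\left(C,U \right)} = 4 - C$
$L{\left(x,E \right)} = 4 - 10 E - 5 x$ ($L{\left(x,E \right)} = - 5 \left(\left(x + E\right) + E\right) + 4 = - 5 \left(\left(E + x\right) + E\right) + 4 = - 5 \left(x + 2 E\right) + 4 = \left(- 10 E - 5 x\right) + 4 = 4 - 10 E - 5 x$)
$- \frac{3728}{L{\left(-68,-15 \right)}} - \frac{1774}{r{\left(-25,67 \right)}} = - \frac{3728}{4 - -150 - -340} - \frac{1774}{4 - -25} = - \frac{3728}{4 + 150 + 340} - \frac{1774}{4 + 25} = - \frac{3728}{494} - \frac{1774}{29} = \left(-3728\right) \frac{1}{494} - \frac{1774}{29} = - \frac{1864}{247} - \frac{1774}{29} = - \frac{492234}{7163}$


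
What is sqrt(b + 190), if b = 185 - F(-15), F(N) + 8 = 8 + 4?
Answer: sqrt(371) ≈ 19.261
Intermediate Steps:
F(N) = 4 (F(N) = -8 + (8 + 4) = -8 + 12 = 4)
b = 181 (b = 185 - 1*4 = 185 - 4 = 181)
sqrt(b + 190) = sqrt(181 + 190) = sqrt(371)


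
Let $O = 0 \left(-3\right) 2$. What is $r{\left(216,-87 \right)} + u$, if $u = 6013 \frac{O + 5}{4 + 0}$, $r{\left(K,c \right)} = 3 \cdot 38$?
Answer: $\frac{30521}{4} \approx 7630.3$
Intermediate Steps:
$r{\left(K,c \right)} = 114$
$O = 0$ ($O = 0 \cdot 2 = 0$)
$u = \frac{30065}{4}$ ($u = 6013 \frac{0 + 5}{4 + 0} = 6013 \cdot \frac{5}{4} = \frac{30065}{4} \approx 7516.3$)
$r{\left(216,-87 \right)} + u = 114 + \frac{30065}{4} = \frac{30521}{4}$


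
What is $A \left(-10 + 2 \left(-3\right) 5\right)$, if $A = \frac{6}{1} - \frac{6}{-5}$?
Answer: $-288$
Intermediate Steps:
$A = \frac{36}{5}$ ($A = 6 \cdot 1 - - \frac{6}{5} = 6 + \frac{6}{5} = \frac{36}{5} \approx 7.2$)
$A \left(-10 + 2 \left(-3\right) 5\right) = \frac{36 \left(-10 + 2 \left(-3\right) 5\right)}{5} = \frac{36 \left(-10 - 30\right)}{5} = \frac{36}{5} \left(-40\right) = -288$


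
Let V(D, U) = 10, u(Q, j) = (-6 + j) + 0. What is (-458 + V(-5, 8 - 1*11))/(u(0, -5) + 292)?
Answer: -448/281 ≈ -1.5943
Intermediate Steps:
u(Q, j) = -6 + j
(-458 + V(-5, 8 - 1*11))/(u(0, -5) + 292) = (-458 + 10)/((-6 - 5) + 292) = -448/(-11 + 292) = -448/281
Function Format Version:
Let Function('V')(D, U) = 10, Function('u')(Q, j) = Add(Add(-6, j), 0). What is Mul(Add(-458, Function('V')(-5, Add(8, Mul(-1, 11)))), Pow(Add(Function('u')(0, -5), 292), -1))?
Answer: Rational(-448, 281) ≈ -1.5943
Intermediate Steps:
Function('u')(Q, j) = Add(-6, j)
Mul(Add(-458, Function('V')(-5, Add(8, Mul(-1, 11)))), Pow(Add(Function('u')(0, -5), 292), -1)) = Mul(Add(-458, 10), Pow(Add(Add(-6, -5), 292), -1)) = Mul(-448, Pow(Add(-11, 292), -1)) = Mul(-448, Pow(281, -1)) = Mul(-448, Rational(1, 281)) = Rational(-448, 281)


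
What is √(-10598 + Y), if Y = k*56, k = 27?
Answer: I*√9086 ≈ 95.321*I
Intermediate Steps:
Y = 1512 (Y = 27*56 = 1512)
√(-10598 + Y) = √(-10598 + 1512) = √(-9086) = I*√9086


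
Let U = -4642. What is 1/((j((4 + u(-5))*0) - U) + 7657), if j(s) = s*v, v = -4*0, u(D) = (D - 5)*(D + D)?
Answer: 1/12299 ≈ 8.1307e-5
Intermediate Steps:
u(D) = 2*D*(-5 + D) (u(D) = (-5 + D)*(2*D) = 2*D*(-5 + D))
v = 0
j(s) = 0 (j(s) = s*0 = 0)
1/((j((4 + u(-5))*0) - U) + 7657) = 1/((0 - 1*(-4642)) + 7657) = 1/((0 + 4642) + 7657) = 1/(4642 + 7657) = 1/12299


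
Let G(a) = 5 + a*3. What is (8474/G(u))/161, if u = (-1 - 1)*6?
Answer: -8474/4991 ≈ -1.6979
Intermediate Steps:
u = -12 (u = -2*6 = -12)
G(a) = 5 + 3*a
(8474/G(u))/161 = (8474/(5 + 3*(-12)))/161 = (8474/(5 - 36))*(1/161) = (8474/(-31))*(1/161) = (8474*(-1/31))*(1/161) = -8474/31*1/161 = -8474/4991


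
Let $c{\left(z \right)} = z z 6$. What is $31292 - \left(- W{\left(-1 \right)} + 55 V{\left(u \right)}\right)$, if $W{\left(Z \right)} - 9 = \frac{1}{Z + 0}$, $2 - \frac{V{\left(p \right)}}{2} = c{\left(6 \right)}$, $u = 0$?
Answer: $54840$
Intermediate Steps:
$c{\left(z \right)} = 6 z^{2}$ ($c{\left(z \right)} = z^{2} \cdot 6 = 6 z^{2}$)
$V{\left(p \right)} = -428$ ($V{\left(p \right)} = 4 - 2 \cdot 6 \cdot 6^{2} = 4 - 2 \cdot 6 \cdot 36 = 4 - 432 = -428$)
$W{\left(Z \right)} = 9 + \frac{1}{Z}$ ($W{\left(Z \right)} = 9 + \frac{1}{Z + 0} = 9 + \frac{1}{Z}$)
$31292 - \left(- W{\left(-1 \right)} + 55 V{\left(u \right)}\right) = 31292 + \left(\left(9 + \frac{1}{-1}\right) - -23540\right) = 31292 + \left(\left(9 - 1\right) + 23540\right) = 31292 + \left(8 + 23540\right) = 31292 + 23548 = 54840$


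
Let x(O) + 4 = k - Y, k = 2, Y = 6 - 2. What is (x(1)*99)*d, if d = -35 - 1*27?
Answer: 36828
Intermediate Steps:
Y = 4
d = -62 (d = -35 - 27 = -62)
x(O) = -6 (x(O) = -4 + (2 - 1*4) = -4 + (2 - 4) = -4 - 2 = -6)
(x(1)*99)*d = -6*99*(-62) = -594*(-62) = 36828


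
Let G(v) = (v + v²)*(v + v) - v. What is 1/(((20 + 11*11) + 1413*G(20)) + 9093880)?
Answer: 1/32804161 ≈ 3.0484e-8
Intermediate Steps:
G(v) = -v + 2*v*(v + v²) (G(v) = (v + v²)*(2*v) - v = 2*v*(v + v²) - v = -v + 2*v*(v + v²))
1/(((20 + 11*11) + 1413*G(20)) + 9093880) = 1/(((20 + 11*11) + 1413*(20*(-1 + 2*20 + 2*20²))) + 9093880) = 1/(((20 + 121) + 1413*(20*(-1 + 40 + 2*400))) + 9093880) = 1/((141 + 1413*(20*(-1 + 40 + 800))) + 9093880) = 1/((141 + 1413*(20*839)) + 9093880) = 1/((141 + 1413*16780) + 9093880) = 1/((141 + 23710140) + 9093880) = 1/(23710281 + 9093880) = 1/32804161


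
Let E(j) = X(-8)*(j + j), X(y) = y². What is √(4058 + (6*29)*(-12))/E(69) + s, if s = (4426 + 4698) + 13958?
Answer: 23082 + √1970/8832 ≈ 23082.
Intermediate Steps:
E(j) = 128*j (E(j) = (-8)²*(j + j) = 64*(2*j) = 128*j)
s = 23082 (s = 9124 + 13958 = 23082)
√(4058 + (6*29)*(-12))/E(69) + s = √(4058 + (6*29)*(-12))/((128*69)) + 23082 = √(4058 + 174*(-12))/8832 + 23082 = √(4058 - 2088)*(1/8832) + 23082 = √1970*(1/8832) + 23082 = √1970/8832 + 23082 = 23082 + √1970/8832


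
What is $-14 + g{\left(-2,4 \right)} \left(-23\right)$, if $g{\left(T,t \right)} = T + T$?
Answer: $78$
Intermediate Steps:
$g{\left(T,t \right)} = 2 T$
$-14 + g{\left(-2,4 \right)} \left(-23\right) = -14 + 2 \left(-2\right) \left(-23\right) = -14 - -92 = -14 + 92 = 78$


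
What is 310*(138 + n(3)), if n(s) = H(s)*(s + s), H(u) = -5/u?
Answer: 39680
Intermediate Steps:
n(s) = -10 (n(s) = (-5/s)*(s + s) = (-5/s)*(2*s) = -10)
310*(138 + n(3)) = 310*(138 - 10) = 310*128 = 39680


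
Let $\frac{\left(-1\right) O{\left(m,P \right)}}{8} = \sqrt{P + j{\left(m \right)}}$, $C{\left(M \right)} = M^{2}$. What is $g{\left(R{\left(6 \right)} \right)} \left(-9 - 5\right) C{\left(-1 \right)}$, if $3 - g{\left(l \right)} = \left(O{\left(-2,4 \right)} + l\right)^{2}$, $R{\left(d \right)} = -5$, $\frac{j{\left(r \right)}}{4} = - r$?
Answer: $11060 + 2240 \sqrt{3} \approx 14940.0$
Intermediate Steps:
$j{\left(r \right)} = - 4 r$ ($j{\left(r \right)} = 4 \left(- r\right) = - 4 r$)
$O{\left(m,P \right)} = - 8 \sqrt{P - 4 m}$
$g{\left(l \right)} = 3 - \left(l - 16 \sqrt{3}\right)^{2}$ ($g{\left(l \right)} = 3 - \left(- 8 \sqrt{4 - -8} + l\right)^{2} = 3 - \left(- 8 \sqrt{4 + 8} + l\right)^{2} = 3 - \left(- 8 \sqrt{12} + l\right)^{2} = 3 - \left(- 8 \cdot 2 \sqrt{3} + l\right)^{2} = 3 - \left(- 16 \sqrt{3} + l\right)^{2} = 3 - \left(l - 16 \sqrt{3}\right)^{2}$)
$g{\left(R{\left(6 \right)} \right)} \left(-9 - 5\right) C{\left(-1 \right)} = \left(3 - \left(-5 - 16 \sqrt{3}\right)^{2}\right) \left(-9 - 5\right) \left(-1\right)^{2} = \left(3 - \left(-5 - 16 \sqrt{3}\right)^{2}\right) \left(-14\right) 1 = \left(-42 + 14 \left(-5 - 16 \sqrt{3}\right)^{2}\right) 1 = -42 + 14 \left(-5 - 16 \sqrt{3}\right)^{2}$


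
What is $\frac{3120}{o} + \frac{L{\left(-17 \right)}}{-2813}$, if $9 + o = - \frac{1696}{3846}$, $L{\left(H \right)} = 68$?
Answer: $- \frac{3375711884}{10214003} \approx -330.5$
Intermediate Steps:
$o = - \frac{18155}{1923}$ ($o = -9 - \frac{1696}{3846} = -9 - \frac{848}{1923} = - \frac{18155}{1923} \approx -9.441$)
$\frac{3120}{o} + \frac{L{\left(-17 \right)}}{-2813} = \frac{3120}{- \frac{18155}{1923}} + \frac{68}{-2813} = 3120 \left(- \frac{1923}{18155}\right) + 68 \left(- \frac{1}{2813}\right) = - \frac{1199952}{3631} - \frac{68}{2813} = - \frac{3375711884}{10214003}$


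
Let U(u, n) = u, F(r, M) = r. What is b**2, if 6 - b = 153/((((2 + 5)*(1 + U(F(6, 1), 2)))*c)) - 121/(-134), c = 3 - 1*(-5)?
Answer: 15281162689/689797696 ≈ 22.153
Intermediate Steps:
c = 8 (c = 3 + 5 = 8)
b = 123617/26264 (b = 6 - (153/((((2 + 5)*(1 + 6))*8)) - 121/(-134)) = 6 - (153/(((7*7)*8)) - 121*(-1/134)) = 6 - (153/((49*8)) + 121/134) = 6 - (153/392 + 121/134) = 6 - 1*33967/26264 = 6 - 33967/26264 = 123617/26264 ≈ 4.7067)
b**2 = (123617/26264)**2 = 15281162689/689797696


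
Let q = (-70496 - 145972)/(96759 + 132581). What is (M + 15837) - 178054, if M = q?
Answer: -9300765812/57335 ≈ -1.6222e+5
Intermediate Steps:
q = -54117/57335 (q = -216468/229340 = -216468*1/229340 = -54117/57335 ≈ -0.94387)
M = -54117/57335 ≈ -0.94387
(M + 15837) - 178054 = (-54117/57335 + 15837) - 178054 = 907960278/57335 - 178054 = -9300765812/57335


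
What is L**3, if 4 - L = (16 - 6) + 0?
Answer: -216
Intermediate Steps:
L = -6 (L = 4 - ((16 - 6) + 0) = 4 - (10 + 0) = 4 - 1*10 = 4 - 10 = -6)
L**3 = (-6)**3 = -216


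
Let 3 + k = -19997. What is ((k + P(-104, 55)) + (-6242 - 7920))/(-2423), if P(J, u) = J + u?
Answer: 34211/2423 ≈ 14.119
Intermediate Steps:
k = -20000 (k = -3 - 19997 = -20000)
((k + P(-104, 55)) + (-6242 - 7920))/(-2423) = ((-20000 + (-104 + 55)) + (-6242 - 7920))/(-2423) = ((-20000 - 49) - 14162)*(-1/2423) = (-20049 - 14162)*(-1/2423) = -34211*(-1/2423) = 34211/2423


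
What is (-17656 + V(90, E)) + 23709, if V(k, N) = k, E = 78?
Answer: 6143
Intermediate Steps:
(-17656 + V(90, E)) + 23709 = (-17656 + 90) + 23709 = -17566 + 23709 = 6143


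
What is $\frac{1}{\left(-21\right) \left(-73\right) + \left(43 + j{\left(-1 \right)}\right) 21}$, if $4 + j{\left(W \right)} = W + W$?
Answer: $\frac{1}{2310} \approx 0.0004329$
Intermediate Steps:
$j{\left(W \right)} = -4 + 2 W$ ($j{\left(W \right)} = -4 + \left(W + W\right) = -4 + 2 W$)
$\frac{1}{\left(-21\right) \left(-73\right) + \left(43 + j{\left(-1 \right)}\right) 21} = \frac{1}{\left(-21\right) \left(-73\right) + \left(43 + \left(-4 + 2 \left(-1\right)\right)\right) 21} = \frac{1}{1533 + \left(43 - 6\right) 21} = \frac{1}{1533 + 37 \cdot 21} = \frac{1}{1533 + 777} = \frac{1}{2310}$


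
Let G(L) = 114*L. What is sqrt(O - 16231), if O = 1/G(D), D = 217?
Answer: I*sqrt(9932863036026)/24738 ≈ 127.4*I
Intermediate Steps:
O = 1/24738 (O = 1/(114*217) = 1/24738 ≈ 4.0424e-5)
sqrt(O - 16231) = sqrt(1/24738 - 16231) = sqrt(-401522477/24738) = I*sqrt(9932863036026)/24738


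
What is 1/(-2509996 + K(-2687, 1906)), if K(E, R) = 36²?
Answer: -1/2508700 ≈ -3.9861e-7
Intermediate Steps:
K(E, R) = 1296
1/(-2509996 + K(-2687, 1906)) = 1/(-2509996 + 1296) = 1/(-2508700) = -1/2508700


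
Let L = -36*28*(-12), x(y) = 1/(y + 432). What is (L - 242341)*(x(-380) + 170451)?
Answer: -2040765735985/52 ≈ -3.9246e+10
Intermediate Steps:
x(y) = 1/(432 + y)
L = 12096 (L = -1008*(-12) = 12096)
(L - 242341)*(x(-380) + 170451) = (12096 - 242341)*(1/(432 - 380) + 170451) = -230245*(1/52 + 170451) = -230245*8863453/52 = -2040765735985/52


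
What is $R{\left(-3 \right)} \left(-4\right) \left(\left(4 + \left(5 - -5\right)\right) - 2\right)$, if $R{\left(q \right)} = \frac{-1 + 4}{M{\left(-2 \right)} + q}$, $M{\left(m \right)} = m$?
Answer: $\frac{144}{5} \approx 28.8$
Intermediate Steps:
$R{\left(q \right)} = \frac{3}{-2 + q}$ ($R{\left(q \right)} = \frac{-1 + 4}{-2 + q} = \frac{3}{-2 + q}$)
$R{\left(-3 \right)} \left(-4\right) \left(\left(4 + \left(5 - -5\right)\right) - 2\right) = \frac{3}{-2 - 3} \left(-4\right) \left(\left(4 + \left(5 - -5\right)\right) - 2\right) = \frac{3}{-5} \left(-4\right) \left(\left(4 + \left(5 + 5\right)\right) - 2\right) = 3 \left(- \frac{1}{5}\right) \left(-4\right) \left(\left(4 + 10\right) - 2\right) = \left(- \frac{3}{5}\right) \left(-4\right) \left(14 - 2\right) = \frac{12}{5} \cdot 12 = \frac{144}{5}$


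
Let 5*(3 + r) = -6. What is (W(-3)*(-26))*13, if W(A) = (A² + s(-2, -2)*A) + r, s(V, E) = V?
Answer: -18252/5 ≈ -3650.4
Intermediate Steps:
r = -21/5 (r = -3 + (⅕)*(-6) = -3 - 6/5 = -21/5 ≈ -4.2000)
W(A) = -21/5 + A² - 2*A (W(A) = (A² - 2*A) - 21/5 = -21/5 + A² - 2*A)
(W(-3)*(-26))*13 = ((-21/5 + (-3)² - 2*(-3))*(-26))*13 = ((-21/5 + 9 + 6)*(-26))*13 = ((54/5)*(-26))*13 = -1404/5*13 = -18252/5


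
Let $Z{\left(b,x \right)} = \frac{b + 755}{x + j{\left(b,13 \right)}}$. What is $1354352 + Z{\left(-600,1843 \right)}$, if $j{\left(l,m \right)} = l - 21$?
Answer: $\frac{1655018299}{1222} \approx 1.3544 \cdot 10^{6}$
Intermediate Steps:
$j{\left(l,m \right)} = -21 + l$
$Z{\left(b,x \right)} = \frac{755 + b}{-21 + b + x}$ ($Z{\left(b,x \right)} = \frac{b + 755}{x + \left(-21 + b\right)} = \frac{755 + b}{-21 + b + x}$)
$1354352 + Z{\left(-600,1843 \right)} = 1354352 + \frac{755 - 600}{-21 - 600 + 1843} = 1354352 + \frac{1}{1222} \cdot 155 = 1354352 + \frac{155}{1222} = \frac{1655018299}{1222}$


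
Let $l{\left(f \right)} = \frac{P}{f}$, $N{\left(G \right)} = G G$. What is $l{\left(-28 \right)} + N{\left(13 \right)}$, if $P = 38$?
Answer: $\frac{2347}{14} \approx 167.64$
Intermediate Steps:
$N{\left(G \right)} = G^{2}$
$l{\left(f \right)} = \frac{38}{f}$
$l{\left(-28 \right)} + N{\left(13 \right)} = \frac{38}{-28} + 13^{2} = 38 \left(- \frac{1}{28}\right) + 169 = - \frac{19}{14} + 169 = \frac{2347}{14}$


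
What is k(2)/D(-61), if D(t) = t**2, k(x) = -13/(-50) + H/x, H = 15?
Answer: 194/93025 ≈ 0.0020855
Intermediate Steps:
k(x) = 13/50 + 15/x (k(x) = -13/(-50) + 15/x = -13*(-1/50) + 15/x = 13/50 + 15/x)
k(2)/D(-61) = (13/50 + 15/2)/((-61)**2) = (13/50 + 15*(1/2))/3721 = (13/50 + 15/2)*(1/3721) = (194/25)*(1/3721) = 194/93025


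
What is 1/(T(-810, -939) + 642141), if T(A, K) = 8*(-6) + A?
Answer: 1/641283 ≈ 1.5594e-6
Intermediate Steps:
T(A, K) = -48 + A
1/(T(-810, -939) + 642141) = 1/((-48 - 810) + 642141) = 1/(-858 + 642141) = 1/641283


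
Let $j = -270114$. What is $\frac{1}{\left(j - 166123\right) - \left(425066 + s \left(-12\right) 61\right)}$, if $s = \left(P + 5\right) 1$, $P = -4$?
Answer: $- \frac{1}{860571} \approx -1.162 \cdot 10^{-6}$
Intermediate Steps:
$s = 1$ ($s = \left(-4 + 5\right) 1 = 1 \cdot 1 = 1$)
$\frac{1}{\left(j - 166123\right) - \left(425066 + s \left(-12\right) 61\right)} = \frac{1}{\left(-270114 - 166123\right) - \left(425066 + 1 \left(-12\right) 61\right)} = \frac{1}{\left(-270114 - 166123\right) - \left(425066 - 732\right)} = \frac{1}{-436237 - 424334} = \frac{1}{-860571} = - \frac{1}{860571}$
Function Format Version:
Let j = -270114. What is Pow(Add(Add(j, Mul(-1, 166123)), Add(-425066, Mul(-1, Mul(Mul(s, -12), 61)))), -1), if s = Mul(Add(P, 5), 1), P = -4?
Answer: Rational(-1, 860571) ≈ -1.1620e-6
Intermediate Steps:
s = 1 (s = Mul(Add(-4, 5), 1) = Mul(1, 1) = 1)
Pow(Add(Add(j, Mul(-1, 166123)), Add(-425066, Mul(-1, Mul(Mul(s, -12), 61)))), -1) = Pow(Add(Add(-270114, Mul(-1, 166123)), Add(-425066, Mul(-1, Mul(Mul(1, -12), 61)))), -1) = Pow(Add(Add(-270114, -166123), Add(-425066, Mul(-1, Mul(-12, 61)))), -1) = Pow(Add(-436237, Add(-425066, Mul(-1, -732))), -1) = Pow(Add(-436237, Add(-425066, 732)), -1) = Pow(Add(-436237, -424334), -1) = Pow(-860571, -1) = Rational(-1, 860571)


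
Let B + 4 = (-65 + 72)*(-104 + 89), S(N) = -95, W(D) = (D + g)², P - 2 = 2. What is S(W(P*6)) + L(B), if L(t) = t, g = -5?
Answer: -204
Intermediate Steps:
P = 4 (P = 2 + 2 = 4)
W(D) = (-5 + D)² (W(D) = (D - 5)² = (-5 + D)²)
B = -109 (B = -4 + (-65 + 72)*(-104 + 89) = -4 + 7*(-15) = -4 - 105 = -109)
S(W(P*6)) + L(B) = -95 - 109 = -204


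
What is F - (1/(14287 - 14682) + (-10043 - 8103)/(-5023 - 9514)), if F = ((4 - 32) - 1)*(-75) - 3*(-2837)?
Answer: 61353087757/5742115 ≈ 10685.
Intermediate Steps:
F = 10686 (F = (-28 - 1)*(-75) + 8511 = -29*(-75) + 8511 = 2175 + 8511 = 10686)
F - (1/(14287 - 14682) + (-10043 - 8103)/(-5023 - 9514)) = 10686 - (1/(14287 - 14682) + (-10043 - 8103)/(-5023 - 9514)) = 10686 - (1/(-395) - 18146/(-14537)) = 10686 - (-1/395 - 18146*(-1/14537)) = 10686 - (-1/395 + 18146/14537) = 10686 - 1*7153133/5742115 = 10686 - 7153133/5742115 = 61353087757/5742115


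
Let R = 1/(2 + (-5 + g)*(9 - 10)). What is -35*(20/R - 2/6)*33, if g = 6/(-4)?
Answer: -195965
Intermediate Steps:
g = -3/2 (g = 6*(-1/4) = -3/2 ≈ -1.5000)
R = 2/17 (R = 1/(2 + (-5 - 3/2)*(9 - 10)) = 1/(2 - 13/2*(-1)) = 1/(2 + 13/2) = 1/(17/2) = 2/17 ≈ 0.11765)
-35*(20/R - 2/6)*33 = -35*(20/(2/17) - 2/6)*33 = -35*(20*(17/2) - 2*1/6)*33 = -35*(170 - 1/3)*33 = -35*509/3*33 = -17815/3*33 = -195965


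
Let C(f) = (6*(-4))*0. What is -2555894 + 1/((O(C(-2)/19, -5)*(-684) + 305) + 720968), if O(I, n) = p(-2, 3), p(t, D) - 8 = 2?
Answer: -1826015018101/714433 ≈ -2.5559e+6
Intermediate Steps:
C(f) = 0 (C(f) = -24*0 = 0)
p(t, D) = 10 (p(t, D) = 8 + 2 = 10)
O(I, n) = 10
-2555894 + 1/((O(C(-2)/19, -5)*(-684) + 305) + 720968) = -2555894 + 1/((10*(-684) + 305) + 720968) = -2555894 + 1/((-6840 + 305) + 720968) = -2555894 + 1/(-6535 + 720968) = -2555894 + 1/714433 = -1826015018101/714433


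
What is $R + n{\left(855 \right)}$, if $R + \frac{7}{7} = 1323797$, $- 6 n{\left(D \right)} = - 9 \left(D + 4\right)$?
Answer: $\frac{2650169}{2} \approx 1.3251 \cdot 10^{6}$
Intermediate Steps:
$n{\left(D \right)} = 6 + \frac{3 D}{2}$ ($n{\left(D \right)} = - \frac{\left(-9\right) \left(D + 4\right)}{6} = - \frac{\left(-9\right) \left(4 + D\right)}{6} = - \frac{-36 - 9 D}{6} = 6 + \frac{3 D}{2}$)
$R = 1323796$ ($R = -1 + 1323797 = 1323796$)
$R + n{\left(855 \right)} = 1323796 + \left(6 + \frac{3}{2} \cdot 855\right) = 1323796 + \left(6 + \frac{2565}{2}\right) = 1323796 + \frac{2577}{2} = \frac{2650169}{2}$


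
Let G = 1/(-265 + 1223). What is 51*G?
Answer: 51/958 ≈ 0.053236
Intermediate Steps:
G = 1/958 ≈ 0.0010438
51*G = 51*(1/958) = 51/958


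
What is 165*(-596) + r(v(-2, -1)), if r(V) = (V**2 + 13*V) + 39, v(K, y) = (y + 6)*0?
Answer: -98301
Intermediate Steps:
v(K, y) = 0 (v(K, y) = (6 + y)*0 = 0)
r(V) = 39 + V**2 + 13*V
165*(-596) + r(v(-2, -1)) = 165*(-596) + (39 + 0**2 + 13*0) = -98340 + (39 + 0 + 0) = -98340 + 39 = -98301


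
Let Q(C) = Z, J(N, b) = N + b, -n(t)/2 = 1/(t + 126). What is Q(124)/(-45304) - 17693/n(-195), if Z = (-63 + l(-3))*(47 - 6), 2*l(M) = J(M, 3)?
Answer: -3950563443/6472 ≈ -6.1041e+5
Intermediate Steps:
n(t) = -2/(126 + t) (n(t) = -2/(t + 126) = -2/(126 + t))
l(M) = 3/2 + M/2 (l(M) = (M + 3)/2 = (3 + M)/2 = 3/2 + M/2)
Z = -2583 (Z = (-63 + (3/2 + (1/2)*(-3)))*(47 - 6) = (-63 + (3/2 - 3/2))*41 = (-63 + 0)*41 = -63*41 = -2583)
Q(C) = -2583
Q(124)/(-45304) - 17693/n(-195) = -2583/(-45304) - 17693/((-2/(126 - 195))) = -2583*(-1/45304) - 17693/((-2/(-69))) = 369/6472 - 17693/((-2*(-1/69))) = 369/6472 - 17693/2/69 = 369/6472 - 17693*69/2 = 369/6472 - 1220817/2 = -3950563443/6472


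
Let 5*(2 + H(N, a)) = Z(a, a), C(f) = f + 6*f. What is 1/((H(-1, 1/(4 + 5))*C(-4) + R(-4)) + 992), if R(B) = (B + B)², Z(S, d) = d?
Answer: 45/50012 ≈ 0.00089978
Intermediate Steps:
R(B) = 4*B² (R(B) = (2*B)² = 4*B²)
C(f) = 7*f
H(N, a) = -2 + a/5
1/((H(-1, 1/(4 + 5))*C(-4) + R(-4)) + 992) = 1/(((-2 + 1/(5*(4 + 5)))*(7*(-4)) + 4*(-4)²) + 992) = 1/(((-2 + (⅕)/9)*(-28) + 4*16) + 992) = 1/(((-2 + (⅕)*(⅑))*(-28) + 64) + 992) = 1/(((-2 + 1/45)*(-28) + 64) + 992) = 1/((-89/45*(-28) + 64) + 992) = 1/((2492/45 + 64) + 992) = 1/(5372/45 + 992) = 1/(50012/45) = 45/50012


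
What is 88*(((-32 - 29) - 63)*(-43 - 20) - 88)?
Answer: 679712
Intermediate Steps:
88*(((-32 - 29) - 63)*(-43 - 20) - 88) = 88*((-61 - 63)*(-63) - 88) = 88*(-124*(-63) - 88) = 88*(7812 - 88) = 88*7724 = 679712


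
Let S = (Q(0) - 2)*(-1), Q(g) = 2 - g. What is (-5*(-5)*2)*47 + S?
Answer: 2350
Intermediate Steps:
S = 0 (S = ((2 - 1*0) - 2)*(-1) = ((2 + 0) - 2)*(-1) = (2 - 2)*(-1) = 0*(-1) = 0)
(-5*(-5)*2)*47 + S = (-5*(-5)*2)*47 + 0 = (25*2)*47 + 0 = 50*47 + 0 = 2350 + 0 = 2350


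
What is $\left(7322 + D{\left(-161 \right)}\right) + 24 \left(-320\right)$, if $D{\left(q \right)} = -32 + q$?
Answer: $-551$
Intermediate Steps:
$\left(7322 + D{\left(-161 \right)}\right) + 24 \left(-320\right) = \left(7322 - 193\right) + 24 \left(-320\right) = \left(7322 - 193\right) - 7680 = 7129 - 7680 = -551$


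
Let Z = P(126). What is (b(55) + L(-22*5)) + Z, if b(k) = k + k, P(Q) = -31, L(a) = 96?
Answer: 175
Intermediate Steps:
Z = -31
b(k) = 2*k
(b(55) + L(-22*5)) + Z = (2*55 + 96) - 31 = (110 + 96) - 31 = 206 - 31 = 175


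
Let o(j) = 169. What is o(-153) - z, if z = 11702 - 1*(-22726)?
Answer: -34259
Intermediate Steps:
z = 34428 (z = 11702 + 22726 = 34428)
o(-153) - z = 169 - 1*34428 = 169 - 34428 = -34259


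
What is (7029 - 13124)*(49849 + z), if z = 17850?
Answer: -412625405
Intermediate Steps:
(7029 - 13124)*(49849 + z) = (7029 - 13124)*(49849 + 17850) = -6095*67699 = -412625405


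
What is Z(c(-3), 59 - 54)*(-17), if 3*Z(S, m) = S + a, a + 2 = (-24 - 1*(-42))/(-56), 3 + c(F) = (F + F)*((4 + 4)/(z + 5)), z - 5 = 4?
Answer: 595/12 ≈ 49.583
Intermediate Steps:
z = 9 (z = 5 + 4 = 9)
c(F) = -3 + 8*F/7 (c(F) = -3 + (F + F)*((4 + 4)/(9 + 5)) = -3 + (2*F)*(8/14) = -3 + (2*F)*(8*(1/14)) = -3 + (2*F)*(4/7) = -3 + 8*F/7)
a = -65/28 (a = -2 + (-24 - 1*(-42))/(-56) = -2 + (-24 + 42)*(-1/56) = -2 + 18*(-1/56) = -2 - 9/28 = -65/28 ≈ -2.3214)
Z(S, m) = -65/84 + S/3 (Z(S, m) = (S - 65/28)/3 = (-65/28 + S)/3 = -65/84 + S/3)
Z(c(-3), 59 - 54)*(-17) = (-65/84 + (-3 + (8/7)*(-3))/3)*(-17) = (-65/84 + (-3 - 24/7)/3)*(-17) = (-65/84 + (⅓)*(-45/7))*(-17) = (-65/84 - 15/7)*(-17) = -35/12*(-17) = 595/12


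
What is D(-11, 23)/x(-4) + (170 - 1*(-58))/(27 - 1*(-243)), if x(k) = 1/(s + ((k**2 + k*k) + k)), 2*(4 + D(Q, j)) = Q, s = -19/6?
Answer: -42313/180 ≈ -235.07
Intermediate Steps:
s = -19/6 (s = -19*1/6 = -19/6 ≈ -3.1667)
D(Q, j) = -4 + Q/2
x(k) = 1/(-19/6 + k + 2*k**2) (x(k) = 1/(-19/6 + ((k**2 + k*k) + k)) = 1/(-19/6 + ((k**2 + k**2) + k)) = 1/(-19/6 + (2*k**2 + k)) = 1/(-19/6 + (k + 2*k**2)) = 1/(-19/6 + k + 2*k**2))
D(-11, 23)/x(-4) + (170 - 1*(-58))/(27 - 1*(-243)) = (-4 + (1/2)*(-11))/((6/(-19 + 6*(-4) + 12*(-4)**2))) + (170 - 1*(-58))/(27 - 1*(-243)) = (-4 - 11/2)/((6/(-19 - 24 + 12*16))) + (170 + 58)/(27 + 243) = -19/(2*(6/(-19 - 24 + 192))) + 228/270 = -19/(2*(6/149)) + 228*(1/270) = -19/(2*(6*(1/149))) + 38/45 = -19/(2*6/149) + 38/45 = -19/2*149/6 + 38/45 = -2831/12 + 38/45 = -42313/180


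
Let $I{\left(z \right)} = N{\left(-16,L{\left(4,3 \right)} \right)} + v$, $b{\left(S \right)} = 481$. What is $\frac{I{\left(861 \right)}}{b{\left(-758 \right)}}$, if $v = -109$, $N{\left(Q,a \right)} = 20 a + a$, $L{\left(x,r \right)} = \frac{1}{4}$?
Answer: $- \frac{415}{1924} \approx -0.2157$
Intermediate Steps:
$L{\left(x,r \right)} = \frac{1}{4}$
$N{\left(Q,a \right)} = 21 a$
$I{\left(z \right)} = - \frac{415}{4}$ ($I{\left(z \right)} = 21 \cdot \frac{1}{4} - 109 = \frac{21}{4} - 109 = - \frac{415}{4}$)
$\frac{I{\left(861 \right)}}{b{\left(-758 \right)}} = - \frac{415}{4 \cdot 481} = \left(- \frac{415}{4}\right) \frac{1}{481} = - \frac{415}{1924}$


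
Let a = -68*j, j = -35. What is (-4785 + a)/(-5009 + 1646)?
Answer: 2405/3363 ≈ 0.71514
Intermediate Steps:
a = 2380 (a = -68*(-35) = 2380)
(-4785 + a)/(-5009 + 1646) = (-4785 + 2380)/(-5009 + 1646) = -2405/(-3363) = -2405*(-1/3363) = 2405/3363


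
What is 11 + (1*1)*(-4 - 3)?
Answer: 4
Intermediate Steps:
11 + (1*1)*(-4 - 3) = 11 + 1*(-7) = 11 - 7 = 4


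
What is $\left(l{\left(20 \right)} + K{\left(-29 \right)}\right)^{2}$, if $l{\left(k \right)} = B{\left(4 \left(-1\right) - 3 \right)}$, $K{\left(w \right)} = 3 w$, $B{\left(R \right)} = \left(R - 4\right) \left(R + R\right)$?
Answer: $4489$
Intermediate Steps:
$B{\left(R \right)} = 2 R \left(-4 + R\right)$ ($B{\left(R \right)} = \left(-4 + R\right) 2 R = 2 R \left(-4 + R\right)$)
$l{\left(k \right)} = 154$ ($l{\left(k \right)} = 2 \left(4 \left(-1\right) - 3\right) \left(-4 + \left(4 \left(-1\right) - 3\right)\right) = 2 \left(-4 - 3\right) \left(-4 - 7\right) = 2 \left(-7\right) \left(-4 - 7\right) = 2 \left(-7\right) \left(-11\right) = 154$)
$\left(l{\left(20 \right)} + K{\left(-29 \right)}\right)^{2} = \left(154 + 3 \left(-29\right)\right)^{2} = \left(154 - 87\right)^{2} = 67^{2} = 4489$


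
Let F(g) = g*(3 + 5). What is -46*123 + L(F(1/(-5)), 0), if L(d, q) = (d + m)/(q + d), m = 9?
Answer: -45301/8 ≈ -5662.6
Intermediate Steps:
F(g) = 8*g (F(g) = g*8 = 8*g)
L(d, q) = (9 + d)/(d + q) (L(d, q) = (d + 9)/(q + d) = (9 + d)/(d + q))
-46*123 + L(F(1/(-5)), 0) = -46*123 + (9 + 8/(-5))/(8/(-5) + 0) = -5658 + (9 + 8*(-⅕))/(8*(-⅕) + 0) = -5658 + (9 - 8/5)/(-8/5 + 0) = -5658 + (37/5)/(-8/5) = -5658 - 5/8*37/5 = -5658 - 37/8 = -45301/8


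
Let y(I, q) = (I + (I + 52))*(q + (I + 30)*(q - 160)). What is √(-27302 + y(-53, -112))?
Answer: I*√359078 ≈ 599.23*I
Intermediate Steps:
y(I, q) = (52 + 2*I)*(q + (-160 + q)*(30 + I)) (y(I, q) = (I + (52 + I))*(q + (30 + I)*(-160 + q)) = (52 + 2*I)*(q + (-160 + q)*(30 + I)))
√(-27302 + y(-53, -112)) = √(-27302 + (-249600 - 17920*(-53) - 320*(-53)² + 1612*(-112) + 2*(-112)*(-53)² + 114*(-53)*(-112))) = √(-27302 + (-249600 + 949760 - 320*2809 - 180544 + 2*(-112)*2809 + 676704)) = √(-27302 + (-249600 + 949760 - 898880 - 180544 - 629216 + 676704)) = √(-27302 - 331776) = √(-359078) = I*√359078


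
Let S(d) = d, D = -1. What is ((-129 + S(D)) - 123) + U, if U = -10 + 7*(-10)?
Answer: -333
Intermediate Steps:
U = -80 (U = -10 - 70 = -80)
((-129 + S(D)) - 123) + U = ((-129 - 1) - 123) - 80 = (-130 - 123) - 80 = -253 - 80 = -333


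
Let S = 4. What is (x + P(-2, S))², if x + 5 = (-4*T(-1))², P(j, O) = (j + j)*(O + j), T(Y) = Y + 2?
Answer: 9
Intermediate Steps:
T(Y) = 2 + Y
P(j, O) = 2*j*(O + j) (P(j, O) = (2*j)*(O + j) = 2*j*(O + j))
x = 11 (x = -5 + (-4*(2 - 1))² = -5 + (-4*1)² = -5 + (-4)² = -5 + 16 = 11)
(x + P(-2, S))² = (11 + 2*(-2)*(4 - 2))² = (11 + 2*(-2)*2)² = (11 - 8)² = 3² = 9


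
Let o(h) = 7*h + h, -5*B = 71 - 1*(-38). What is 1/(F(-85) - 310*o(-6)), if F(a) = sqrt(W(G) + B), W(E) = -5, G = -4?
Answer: 37200/553536067 - I*sqrt(670)/1107072134 ≈ 6.7204e-5 - 2.3381e-8*I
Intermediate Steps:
B = -109/5 (B = -(71 - 1*(-38))/5 = -(71 + 38)/5 = -1/5*109 = -109/5 ≈ -21.800)
o(h) = 8*h
F(a) = I*sqrt(670)/5 (F(a) = sqrt(-5 - 109/5) = sqrt(-134/5) = I*sqrt(670)/5)
1/(F(-85) - 310*o(-6)) = 1/(I*sqrt(670)/5 - 2480*(-6)) = 1/(I*sqrt(670)/5 - 310*(-48)) = 1/(I*sqrt(670)/5 + 14880) = 1/(14880 + I*sqrt(670)/5)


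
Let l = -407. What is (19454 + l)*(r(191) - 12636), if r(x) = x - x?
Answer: -240677892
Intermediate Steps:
r(x) = 0
(19454 + l)*(r(191) - 12636) = (19454 - 407)*(0 - 12636) = 19047*(-12636) = -240677892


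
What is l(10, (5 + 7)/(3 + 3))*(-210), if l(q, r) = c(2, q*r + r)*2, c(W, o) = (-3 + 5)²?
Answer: -1680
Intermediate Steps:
c(W, o) = 4 (c(W, o) = 2² = 4)
l(q, r) = 8 (l(q, r) = 4*2 = 8)
l(10, (5 + 7)/(3 + 3))*(-210) = 8*(-210) = -1680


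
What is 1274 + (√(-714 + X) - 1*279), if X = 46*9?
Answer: 995 + 10*I*√3 ≈ 995.0 + 17.32*I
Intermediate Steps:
X = 414
1274 + (√(-714 + X) - 1*279) = 1274 + (√(-714 + 414) - 1*279) = 1274 + (√(-300) - 279) = 1274 + (10*I*√3 - 279) = 1274 + (-279 + 10*I*√3) = 995 + 10*I*√3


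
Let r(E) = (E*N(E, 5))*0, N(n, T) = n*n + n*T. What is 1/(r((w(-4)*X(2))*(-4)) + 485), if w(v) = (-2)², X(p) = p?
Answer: 1/485 ≈ 0.0020619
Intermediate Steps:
w(v) = 4
N(n, T) = n² + T*n
r(E) = 0 (r(E) = (E*(E*(5 + E)))*0 = (E²*(5 + E))*0 = 0)
1/(r((w(-4)*X(2))*(-4)) + 485) = 1/(0 + 485) = 1/485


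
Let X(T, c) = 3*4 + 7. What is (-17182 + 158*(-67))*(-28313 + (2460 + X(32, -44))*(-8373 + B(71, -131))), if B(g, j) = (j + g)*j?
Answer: 36099510720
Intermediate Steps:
X(T, c) = 19 (X(T, c) = 12 + 7 = 19)
B(g, j) = j*(g + j) (B(g, j) = (g + j)*j = j*(g + j))
(-17182 + 158*(-67))*(-28313 + (2460 + X(32, -44))*(-8373 + B(71, -131))) = (-17182 + 158*(-67))*(-28313 + (2460 + 19)*(-8373 - 131*(71 - 131))) = (-17182 - 10586)*(-28313 + 2479*(-8373 - 131*(-60))) = -27768*(-28313 + 2479*(-8373 + 7860)) = -27768*(-28313 + 2479*(-513)) = -27768*(-28313 - 1271727) = -27768*(-1300040) = 36099510720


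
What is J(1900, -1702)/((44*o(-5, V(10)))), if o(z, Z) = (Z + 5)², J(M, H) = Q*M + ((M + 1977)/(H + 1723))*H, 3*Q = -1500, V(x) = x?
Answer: -1206757/9450 ≈ -127.70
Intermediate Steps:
Q = -500 (Q = (⅓)*(-1500) = -500)
J(M, H) = -500*M + H*(1977 + M)/(1723 + H) (J(M, H) = -500*M + ((M + 1977)/(H + 1723))*H = -500*M + ((1977 + M)/(1723 + H))*H = -500*M + H*(1977 + M)/(1723 + H))
o(z, Z) = (5 + Z)²
J(1900, -1702)/((44*o(-5, V(10)))) = ((-861500*1900 + 1977*(-1702) - 499*(-1702)*1900)/(1723 - 1702))/((44*(5 + 10)²)) = ((-1636850000 - 3364854 + 1613666200)/21)/((44*15²)) = ((1/21)*(-26548654))/((44*225)) = -26548654/21/9900 = -26548654/21*1/9900 = -1206757/9450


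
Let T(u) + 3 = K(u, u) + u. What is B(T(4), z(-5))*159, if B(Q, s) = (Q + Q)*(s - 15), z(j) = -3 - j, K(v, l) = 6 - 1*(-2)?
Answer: -37206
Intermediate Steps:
K(v, l) = 8 (K(v, l) = 6 + 2 = 8)
T(u) = 5 + u (T(u) = -3 + (8 + u) = 5 + u)
B(Q, s) = 2*Q*(-15 + s) (B(Q, s) = (2*Q)*(-15 + s) = 2*Q*(-15 + s))
B(T(4), z(-5))*159 = (2*(5 + 4)*(-15 + (-3 - 1*(-5))))*159 = (2*9*(-15 + (-3 + 5)))*159 = (2*9*(-15 + 2))*159 = (2*9*(-13))*159 = -234*159 = -37206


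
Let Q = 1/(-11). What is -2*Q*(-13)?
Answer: -26/11 ≈ -2.3636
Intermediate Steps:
Q = -1/11 ≈ -0.090909
-2*Q*(-13) = -2*(-1/11)*(-13) = (2/11)*(-13) = -26/11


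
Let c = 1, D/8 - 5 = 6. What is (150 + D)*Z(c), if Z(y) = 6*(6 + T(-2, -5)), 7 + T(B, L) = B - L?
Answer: 2856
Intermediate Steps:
D = 88 (D = 40 + 8*6 = 40 + 48 = 88)
T(B, L) = -7 + B - L (T(B, L) = -7 + (B - L) = -7 + B - L)
Z(y) = 12 (Z(y) = 6*(6 + (-7 - 2 - 1*(-5))) = 6*(6 + (-7 - 2 + 5)) = 6*(6 - 4) = 6*2 = 12)
(150 + D)*Z(c) = (150 + 88)*12 = 238*12 = 2856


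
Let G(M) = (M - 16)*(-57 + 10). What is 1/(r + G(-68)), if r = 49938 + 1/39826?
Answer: 39826/2146063837 ≈ 1.8558e-5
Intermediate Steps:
G(M) = 752 - 47*M (G(M) = (-16 + M)*(-47) = 752 - 47*M)
r = 1988830789/39826 (r = 49938 + 1/39826 = 1988830789/39826 ≈ 49938.)
1/(r + G(-68)) = 1/(1988830789/39826 + (752 - 47*(-68))) = 1/(1988830789/39826 + (752 + 3196)) = 1/(1988830789/39826 + 3948) = 1/(2146063837/39826) = 39826/2146063837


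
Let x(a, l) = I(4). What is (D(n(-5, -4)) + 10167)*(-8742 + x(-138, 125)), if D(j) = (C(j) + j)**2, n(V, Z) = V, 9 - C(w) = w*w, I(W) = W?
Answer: -92692704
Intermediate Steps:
x(a, l) = 4
C(w) = 9 - w**2 (C(w) = 9 - w*w = 9 - w**2)
D(j) = (9 + j - j**2)**2 (D(j) = ((9 - j**2) + j)**2 = (9 + j - j**2)**2)
(D(n(-5, -4)) + 10167)*(-8742 + x(-138, 125)) = ((9 - 5 - 1*(-5)**2)**2 + 10167)*(-8742 + 4) = ((9 - 5 - 1*25)**2 + 10167)*(-8738) = ((9 - 5 - 25)**2 + 10167)*(-8738) = ((-21)**2 + 10167)*(-8738) = (441 + 10167)*(-8738) = 10608*(-8738) = -92692704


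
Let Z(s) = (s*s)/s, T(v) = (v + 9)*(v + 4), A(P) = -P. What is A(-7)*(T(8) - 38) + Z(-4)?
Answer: 1158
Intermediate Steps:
T(v) = (4 + v)*(9 + v) (T(v) = (9 + v)*(4 + v) = (4 + v)*(9 + v))
Z(s) = s (Z(s) = s**2/s = s)
A(-7)*(T(8) - 38) + Z(-4) = (-1*(-7))*((36 + 8**2 + 13*8) - 38) - 4 = 7*((36 + 64 + 104) - 38) - 4 = 7*(204 - 38) - 4 = 7*166 - 4 = 1162 - 4 = 1158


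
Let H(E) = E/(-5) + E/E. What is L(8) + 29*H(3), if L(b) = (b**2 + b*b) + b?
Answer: 738/5 ≈ 147.60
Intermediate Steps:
L(b) = b + 2*b**2 (L(b) = (b**2 + b**2) + b = 2*b**2 + b = b + 2*b**2)
H(E) = 1 - E/5 (H(E) = E*(-1/5) + 1 = -E/5 + 1 = 1 - E/5)
L(8) + 29*H(3) = 8*(1 + 2*8) + 29*(1 - 1/5*3) = 8*(1 + 16) + 29*(1 - 3/5) = 8*17 + 29*(2/5) = 136 + 58/5 = 738/5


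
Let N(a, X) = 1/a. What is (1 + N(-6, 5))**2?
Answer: 25/36 ≈ 0.69444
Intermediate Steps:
(1 + N(-6, 5))**2 = (1 + 1/(-6))**2 = (1 - 1/6)**2 = (5/6)**2 = 25/36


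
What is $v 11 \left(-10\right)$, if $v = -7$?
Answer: $770$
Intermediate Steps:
$v 11 \left(-10\right) = \left(-7\right) 11 \left(-10\right) = \left(-77\right) \left(-10\right) = 770$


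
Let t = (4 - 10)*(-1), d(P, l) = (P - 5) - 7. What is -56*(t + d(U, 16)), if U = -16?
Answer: 1232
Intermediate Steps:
d(P, l) = -12 + P (d(P, l) = (-5 + P) - 7 = -12 + P)
t = 6 (t = -6*(-1) = 6)
-56*(t + d(U, 16)) = -56*(6 + (-12 - 16)) = -56*(6 - 28) = -56*(-22) = 1232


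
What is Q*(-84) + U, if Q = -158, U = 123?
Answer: 13395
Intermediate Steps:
Q*(-84) + U = -158*(-84) + 123 = 13272 + 123 = 13395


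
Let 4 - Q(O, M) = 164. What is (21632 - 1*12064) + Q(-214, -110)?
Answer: 9408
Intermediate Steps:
Q(O, M) = -160 (Q(O, M) = 4 - 1*164 = 4 - 164 = -160)
(21632 - 1*12064) + Q(-214, -110) = (21632 - 1*12064) - 160 = (21632 - 12064) - 160 = 9568 - 160 = 9408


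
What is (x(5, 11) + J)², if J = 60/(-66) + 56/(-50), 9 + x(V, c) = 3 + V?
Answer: 693889/75625 ≈ 9.1754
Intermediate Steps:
x(V, c) = -6 + V (x(V, c) = -9 + (3 + V) = -6 + V)
J = -558/275 (J = 60*(-1/66) + 56*(-1/50) = -10/11 - 28/25 = -558/275 ≈ -2.0291)
(x(5, 11) + J)² = ((-6 + 5) - 558/275)² = (-1 - 558/275)² = (-833/275)² = 693889/75625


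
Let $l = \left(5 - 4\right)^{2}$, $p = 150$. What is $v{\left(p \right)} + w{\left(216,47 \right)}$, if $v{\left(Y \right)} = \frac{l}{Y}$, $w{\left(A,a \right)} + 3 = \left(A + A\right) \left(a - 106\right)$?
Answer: $- \frac{3823649}{150} \approx -25491.0$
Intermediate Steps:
$w{\left(A,a \right)} = -3 + 2 A \left(-106 + a\right)$ ($w{\left(A,a \right)} = -3 + \left(A + A\right) \left(a - 106\right) = -3 + 2 A \left(-106 + a\right)$)
$l = 1$ ($l = 1^{2} = 1$)
$v{\left(Y \right)} = \frac{1}{Y}$ ($v{\left(Y \right)} = 1 \frac{1}{Y} = \frac{1}{Y}$)
$v{\left(p \right)} + w{\left(216,47 \right)} = \frac{1}{150} - \left(45795 - 20304\right) = \frac{1}{150} - 25491 = - \frac{3823649}{150}$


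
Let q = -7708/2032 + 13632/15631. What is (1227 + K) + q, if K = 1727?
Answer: 23433182911/7940548 ≈ 2951.1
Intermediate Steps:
q = -23195881/7940548 (q = -7708*1/2032 + 13632*(1/15631) = -1927/508 + 13632/15631 = -23195881/7940548 ≈ -2.9212)
(1227 + K) + q = (1227 + 1727) - 23195881/7940548 = 2954 - 23195881/7940548 = 23433182911/7940548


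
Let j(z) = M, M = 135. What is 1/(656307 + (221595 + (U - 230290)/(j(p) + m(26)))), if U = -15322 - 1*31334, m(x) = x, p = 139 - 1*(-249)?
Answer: 161/141065276 ≈ 1.1413e-6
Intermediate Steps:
p = 388 (p = 139 + 249 = 388)
U = -46656 (U = -15322 - 31334 = -46656)
j(z) = 135
1/(656307 + (221595 + (U - 230290)/(j(p) + m(26)))) = 1/(656307 + (221595 + (-46656 - 230290)/(135 + 26))) = 1/(656307 + (221595 - 276946/161)) = 1/(656307 + 35399849/161) = 1/(141065276/161) = 161/141065276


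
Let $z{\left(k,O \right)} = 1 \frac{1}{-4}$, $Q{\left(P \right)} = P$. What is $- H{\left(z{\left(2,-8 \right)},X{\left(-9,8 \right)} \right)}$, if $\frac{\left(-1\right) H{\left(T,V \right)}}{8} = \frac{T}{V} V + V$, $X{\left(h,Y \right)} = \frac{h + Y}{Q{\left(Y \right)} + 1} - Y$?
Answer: $- \frac{602}{9} \approx -66.889$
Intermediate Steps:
$z{\left(k,O \right)} = - \frac{1}{4}$ ($z{\left(k,O \right)} = 1 \left(- \frac{1}{4}\right) = - \frac{1}{4}$)
$X{\left(h,Y \right)} = - Y + \frac{Y + h}{1 + Y}$ ($X{\left(h,Y \right)} = \frac{h + Y}{Y + 1} - Y = \frac{Y + h}{1 + Y} - Y = - Y + \frac{Y + h}{1 + Y}$)
$H{\left(T,V \right)} = - 8 T - 8 V$ ($H{\left(T,V \right)} = - 8 \left(\frac{T}{V} V + V\right) = - 8 \left(T + V\right) = - 8 T - 8 V$)
$- H{\left(z{\left(2,-8 \right)},X{\left(-9,8 \right)} \right)} = - (\left(-8\right) \left(- \frac{1}{4}\right) - 8 \frac{-9 - 8^{2}}{1 + 8}) = - (2 - 8 \frac{-9 - 64}{9}) = - (2 - 8 \cdot \frac{1}{9} \left(-73\right)) = - (2 - - \frac{584}{9}) = - (2 + \frac{584}{9}) = \left(-1\right) \frac{602}{9} = - \frac{602}{9}$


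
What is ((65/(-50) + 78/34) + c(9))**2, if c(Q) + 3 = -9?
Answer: 3500641/28900 ≈ 121.13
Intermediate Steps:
c(Q) = -12 (c(Q) = -3 - 9 = -12)
((65/(-50) + 78/34) + c(9))**2 = ((65/(-50) + 78/34) - 12)**2 = ((65*(-1/50) + 78*(1/34)) - 12)**2 = ((-13/10 + 39/17) - 12)**2 = (169/170 - 12)**2 = (-1871/170)**2 = 3500641/28900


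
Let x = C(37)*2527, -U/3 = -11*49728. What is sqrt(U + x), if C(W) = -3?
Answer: sqrt(1633443) ≈ 1278.1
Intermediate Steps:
U = 1641024 (U = -(-33)*49728 = -3*(-547008) = 1641024)
x = -7581 (x = -3*2527 = -7581)
sqrt(U + x) = sqrt(1641024 - 7581) = sqrt(1633443)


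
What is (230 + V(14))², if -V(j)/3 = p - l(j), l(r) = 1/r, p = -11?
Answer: 13579225/196 ≈ 69282.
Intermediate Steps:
l(r) = 1/r
V(j) = 33 + 3/j (V(j) = -3*(-11 - 1/j) = 33 + 3/j)
(230 + V(14))² = (230 + (33 + 3/14))² = (230 + 465/14)² = (3685/14)² = 13579225/196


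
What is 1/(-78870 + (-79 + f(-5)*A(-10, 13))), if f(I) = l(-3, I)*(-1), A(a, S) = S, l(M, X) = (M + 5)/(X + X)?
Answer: -5/394732 ≈ -1.2667e-5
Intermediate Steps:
l(M, X) = (5 + M)/(2*X) (l(M, X) = (5 + M)/((2*X)) = (5 + M)*(1/(2*X)) = (5 + M)/(2*X))
f(I) = -1/I (f(I) = ((5 - 3)/(2*I))*(-1) = ((1/2)*2/I)*(-1) = -1/I)
1/(-78870 + (-79 + f(-5)*A(-10, 13))) = 1/(-78870 + (-79 - 1/(-5)*13)) = 1/(-78870 + (-79 - 1*(-1/5)*13)) = 1/(-78870 + (-79 + (1/5)*13)) = 1/(-78870 + (-79 + 13/5)) = 1/(-78870 - 382/5) = 1/(-394732/5) = -5/394732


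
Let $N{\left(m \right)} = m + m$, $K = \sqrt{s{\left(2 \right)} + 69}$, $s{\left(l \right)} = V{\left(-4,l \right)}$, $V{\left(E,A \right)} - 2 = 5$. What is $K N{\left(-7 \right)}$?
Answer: $- 28 \sqrt{19} \approx -122.05$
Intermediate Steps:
$V{\left(E,A \right)} = 7$ ($V{\left(E,A \right)} = 2 + 5 = 7$)
$s{\left(l \right)} = 7$
$K = 2 \sqrt{19}$ ($K = \sqrt{7 + 69} = \sqrt{76} = 2 \sqrt{19} \approx 8.7178$)
$N{\left(m \right)} = 2 m$
$K N{\left(-7 \right)} = 2 \sqrt{19} \cdot 2 \left(-7\right) = 2 \sqrt{19} \left(-14\right) = - 28 \sqrt{19}$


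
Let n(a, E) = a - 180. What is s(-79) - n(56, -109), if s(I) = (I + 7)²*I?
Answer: -409412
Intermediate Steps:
s(I) = I*(7 + I)² (s(I) = (7 + I)²*I = I*(7 + I)²)
n(a, E) = -180 + a
s(-79) - n(56, -109) = -79*(7 - 79)² - (-180 + 56) = -79*(-72)² - 1*(-124) = -79*5184 + 124 = -409536 + 124 = -409412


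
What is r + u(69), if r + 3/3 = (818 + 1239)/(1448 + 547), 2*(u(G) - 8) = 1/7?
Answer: 32329/3990 ≈ 8.1025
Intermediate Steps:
u(G) = 113/14 (u(G) = 8 + (½)/7 = 8 + (½)*(⅐) = 8 + 1/14 = 113/14)
r = 62/1995 (r = -1 + (818 + 1239)/(1448 + 547) = -1 + 2057/1995 = 62/1995 ≈ 0.031078)
r + u(69) = 62/1995 + 113/14 = 32329/3990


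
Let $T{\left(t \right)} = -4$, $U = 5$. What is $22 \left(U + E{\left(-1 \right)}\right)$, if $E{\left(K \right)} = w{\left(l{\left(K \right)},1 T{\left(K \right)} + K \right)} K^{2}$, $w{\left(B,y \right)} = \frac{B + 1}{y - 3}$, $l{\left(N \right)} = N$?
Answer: $110$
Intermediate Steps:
$w{\left(B,y \right)} = \frac{1 + B}{-3 + y}$
$E{\left(K \right)} = \frac{K^{2} \left(1 + K\right)}{-7 + K}$ ($E{\left(K \right)} = \frac{1 + K}{-3 + \left(1 \left(-4\right) + K\right)} K^{2} = \frac{1 + K}{-3 + \left(-4 + K\right)} K^{2} = \frac{1 + K}{-7 + K} K^{2} = \frac{K^{2} \left(1 + K\right)}{-7 + K}$)
$22 \left(U + E{\left(-1 \right)}\right) = 22 \left(5 + \frac{\left(-1\right)^{2} \left(1 - 1\right)}{-7 - 1}\right) = 22 \left(5 + 1 \frac{1}{-8} \cdot 0\right) = 22 \left(5 + 1 \left(- \frac{1}{8}\right) 0\right) = 22 \left(5 + 0\right) = 22 \cdot 5 = 110$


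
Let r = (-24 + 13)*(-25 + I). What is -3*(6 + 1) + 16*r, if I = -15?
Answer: 7019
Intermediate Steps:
r = 440 (r = (-24 + 13)*(-25 - 15) = -11*(-40) = 440)
-3*(6 + 1) + 16*r = -3*(6 + 1) + 16*440 = -3*7 + 7040 = -21 + 7040 = 7019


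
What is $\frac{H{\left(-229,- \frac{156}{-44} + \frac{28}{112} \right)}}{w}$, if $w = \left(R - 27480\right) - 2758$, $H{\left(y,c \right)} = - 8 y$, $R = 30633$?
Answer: $\frac{1832}{395} \approx 4.638$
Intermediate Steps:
$w = 395$ ($w = \left(30633 - 27480\right) - 2758 = 3153 - 2758 = 395$)
$\frac{H{\left(-229,- \frac{156}{-44} + \frac{28}{112} \right)}}{w} = \frac{\left(-8\right) \left(-229\right)}{395} = 1832 \cdot \frac{1}{395} = \frac{1832}{395}$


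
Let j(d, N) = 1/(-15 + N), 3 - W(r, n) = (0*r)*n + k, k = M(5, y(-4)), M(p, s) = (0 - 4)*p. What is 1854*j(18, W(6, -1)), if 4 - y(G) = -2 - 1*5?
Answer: 927/4 ≈ 231.75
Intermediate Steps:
y(G) = 11 (y(G) = 4 - (-2 - 1*5) = 4 - (-2 - 5) = 4 - 1*(-7) = 4 + 7 = 11)
M(p, s) = -4*p
k = -20 (k = -4*5 = -20)
W(r, n) = 23 (W(r, n) = 3 - ((0*r)*n - 20) = 3 - (0*n - 20) = 3 - (0 - 20) = 3 - 1*(-20) = 3 + 20 = 23)
1854*j(18, W(6, -1)) = 1854/(-15 + 23) = 1854/8 = 1854*(⅛) = 927/4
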